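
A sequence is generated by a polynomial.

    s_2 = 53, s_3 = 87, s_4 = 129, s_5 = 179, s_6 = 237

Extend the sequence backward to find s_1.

27

34, 42, 50, 58
8, 8, 8
The second differences are constant at 8.
Work back: 34 − 8 = 26;  53 − 26 = 27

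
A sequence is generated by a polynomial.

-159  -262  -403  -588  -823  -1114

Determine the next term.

-1467

D1: -103  -141  -185  -235  -291
D2: -38  -44  -50  -56
D3: -6  -6  -6
Third differences constant at -6.
-56 − 6 = -62;  -291 − 62 = -353;  -1114 − 353 = -1467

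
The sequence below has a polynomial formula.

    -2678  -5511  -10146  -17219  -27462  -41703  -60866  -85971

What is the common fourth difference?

-96

D1: -2833, -4635, -7073, -10243, -14241, -19163, -25105
D2: -1802, -2438, -3170, -3998, -4922, -5942
D3: -636, -732, -828, -924, -1020
D4: -96, -96, -96, -96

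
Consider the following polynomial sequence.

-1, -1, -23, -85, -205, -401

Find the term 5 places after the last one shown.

D1: 0 , -22 , -62 , -120 , -196
D2: -22 , -40 , -58 , -76
D3: -18 , -18 , -18
Constant third difference = -18, so extend:
-76 − 18 = -94;  -196 − 94 = -290;  -401 − 290 = -691
-94 − 18 = -112;  -290 − 112 = -402;  -691 − 402 = -1093
-112 − 18 = -130;  -402 − 130 = -532;  -1093 − 532 = -1625
-130 − 18 = -148;  -532 − 148 = -680;  -1625 − 680 = -2305
-148 − 18 = -166;  -680 − 166 = -846;  -2305 − 846 = -3151

-3151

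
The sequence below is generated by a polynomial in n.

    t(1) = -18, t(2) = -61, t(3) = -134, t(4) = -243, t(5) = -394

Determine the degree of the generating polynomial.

-43, -73, -109, -151
-30, -36, -42
-6, -6
The third differences are constant, so the polynomial has degree 3.

3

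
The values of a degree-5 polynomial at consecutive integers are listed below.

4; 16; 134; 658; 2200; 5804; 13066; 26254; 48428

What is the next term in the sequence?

First differences: 12 , 118 , 524 , 1542 , 3604 , 7262 , 13188 , 22174
Second differences: 106 , 406 , 1018 , 2062 , 3658 , 5926 , 8986
Third differences: 300 , 612 , 1044 , 1596 , 2268 , 3060
Fourth differences: 312 , 432 , 552 , 672 , 792
Fifth differences: 120 , 120 , 120 , 120
Constant fifth difference = 120, so extend:
792 + 120 = 912;  3060 + 912 = 3972;  8986 + 3972 = 12958;  22174 + 12958 = 35132;  48428 + 35132 = 83560

83560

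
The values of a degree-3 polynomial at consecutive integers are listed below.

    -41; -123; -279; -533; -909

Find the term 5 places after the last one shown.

-5459

D1: -82, -156, -254, -376
D2: -74, -98, -122
D3: -24, -24
Constant third difference = -24, so extend:
-122 − 24 = -146;  -376 − 146 = -522;  -909 − 522 = -1431
-146 − 24 = -170;  -522 − 170 = -692;  -1431 − 692 = -2123
-170 − 24 = -194;  -692 − 194 = -886;  -2123 − 886 = -3009
-194 − 24 = -218;  -886 − 218 = -1104;  -3009 − 1104 = -4113
-218 − 24 = -242;  -1104 − 242 = -1346;  -4113 − 1346 = -5459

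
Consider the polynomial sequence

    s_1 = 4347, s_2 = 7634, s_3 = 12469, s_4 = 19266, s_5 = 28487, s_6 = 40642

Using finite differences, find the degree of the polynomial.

4

3287, 4835, 6797, 9221, 12155
1548, 1962, 2424, 2934
414, 462, 510
48, 48
The fourth differences are constant, so the polynomial has degree 4.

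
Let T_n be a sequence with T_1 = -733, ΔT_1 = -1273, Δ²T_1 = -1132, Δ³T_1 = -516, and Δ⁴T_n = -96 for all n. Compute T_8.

-54836

Build the table forward from the leading diagonal:
D4: -96  -96  -96  -96  -96  -96  -96  -96
D3: -516  -612  -708  -804  -900  -996  -1092  -1188
D2: -1132  -1648  -2260  -2968  -3772  -4672  -5668  -6760
D1: -1273  -2405  -4053  -6313  -9281  -13053  -17725  -23393
T: -733  -2006  -4411  -8464  -14777  -24058  -37111  -54836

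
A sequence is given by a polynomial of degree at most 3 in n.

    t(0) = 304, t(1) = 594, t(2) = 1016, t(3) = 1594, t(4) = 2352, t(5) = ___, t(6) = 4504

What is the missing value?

3314

Using the first 5 terms:
D1: 290  422  578  758
D2: 132  156  180
D3: 24  24
Constant third difference = 24.
Extend forward: 180 + 24 = 204;  758 + 204 = 962;  2352 + 962 = 3314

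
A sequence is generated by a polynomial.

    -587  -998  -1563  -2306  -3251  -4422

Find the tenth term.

D1: -411, -565, -743, -945, -1171
D2: -154, -178, -202, -226
D3: -24, -24, -24
Third differences constant at -24.
-226 − 24 = -250;  -1171 − 250 = -1421;  -4422 − 1421 = -5843
-250 − 24 = -274;  -1421 − 274 = -1695;  -5843 − 1695 = -7538
-274 − 24 = -298;  -1695 − 298 = -1993;  -7538 − 1993 = -9531
-298 − 24 = -322;  -1993 − 322 = -2315;  -9531 − 2315 = -11846

-11846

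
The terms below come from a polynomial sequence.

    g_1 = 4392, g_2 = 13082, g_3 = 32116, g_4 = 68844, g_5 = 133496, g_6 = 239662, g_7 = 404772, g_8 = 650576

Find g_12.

3053812

D1: 8690  19034  36728  64652  106166  165110  245804
D2: 10344  17694  27924  41514  58944  80694
D3: 7350  10230  13590  17430  21750
D4: 2880  3360  3840  4320
D5: 480  480  480
Fifth differences constant at 480.
4320 + 480 = 4800;  21750 + 4800 = 26550;  80694 + 26550 = 107244;  245804 + 107244 = 353048;  650576 + 353048 = 1003624
4800 + 480 = 5280;  26550 + 5280 = 31830;  107244 + 31830 = 139074;  353048 + 139074 = 492122;  1003624 + 492122 = 1495746
5280 + 480 = 5760;  31830 + 5760 = 37590;  139074 + 37590 = 176664;  492122 + 176664 = 668786;  1495746 + 668786 = 2164532
5760 + 480 = 6240;  37590 + 6240 = 43830;  176664 + 43830 = 220494;  668786 + 220494 = 889280;  2164532 + 889280 = 3053812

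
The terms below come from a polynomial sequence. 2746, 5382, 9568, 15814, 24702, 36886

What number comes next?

53092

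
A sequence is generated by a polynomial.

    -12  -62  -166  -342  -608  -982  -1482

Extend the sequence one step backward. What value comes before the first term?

First differences: -50, -104, -176, -266, -374, -500
Second differences: -54, -72, -90, -108, -126
Third differences: -18, -18, -18, -18
The third differences are constant at -18.
Work back: -54 + 18 = -36;  -50 + 36 = -14;  -12 + 14 = 2

2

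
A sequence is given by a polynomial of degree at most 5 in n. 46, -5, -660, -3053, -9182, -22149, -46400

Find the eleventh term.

-405644

First differences: -51  -655  -2393  -6129  -12967  -24251
Second differences: -604  -1738  -3736  -6838  -11284
Third differences: -1134  -1998  -3102  -4446
Fourth differences: -864  -1104  -1344
Fifth differences: -240  -240
Fifth differences constant at -240.
-1344 − 240 = -1584;  -4446 − 1584 = -6030;  -11284 − 6030 = -17314;  -24251 − 17314 = -41565;  -46400 − 41565 = -87965
-1584 − 240 = -1824;  -6030 − 1824 = -7854;  -17314 − 7854 = -25168;  -41565 − 25168 = -66733;  -87965 − 66733 = -154698
-1824 − 240 = -2064;  -7854 − 2064 = -9918;  -25168 − 9918 = -35086;  -66733 − 35086 = -101819;  -154698 − 101819 = -256517
-2064 − 240 = -2304;  -9918 − 2304 = -12222;  -35086 − 12222 = -47308;  -101819 − 47308 = -149127;  -256517 − 149127 = -405644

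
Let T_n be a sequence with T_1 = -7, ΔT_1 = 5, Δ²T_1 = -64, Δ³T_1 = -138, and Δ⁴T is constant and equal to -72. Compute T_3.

-61

Build the table forward from the leading diagonal:
Fourth differences: -72, -72, -72
Third differences: -138, -210, -282
Second differences: -64, -202, -412
First differences: 5, -59, -261
T: -7, -2, -61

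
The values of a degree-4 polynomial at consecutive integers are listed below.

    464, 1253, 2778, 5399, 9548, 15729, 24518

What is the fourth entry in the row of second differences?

2032

D1: 789, 1525, 2621, 4149, 6181, 8789
D2: 736, 1096, 1528, 2032, 2608
D3: 360, 432, 504, 576
D4: 72, 72, 72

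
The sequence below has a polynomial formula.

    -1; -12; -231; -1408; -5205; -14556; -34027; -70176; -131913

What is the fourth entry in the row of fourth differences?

Δ: -11, -219, -1177, -3797, -9351, -19471, -36149, -61737
Δ²: -208, -958, -2620, -5554, -10120, -16678, -25588
Δ³: -750, -1662, -2934, -4566, -6558, -8910
Δ⁴: -912, -1272, -1632, -1992, -2352
Δ⁵: -360, -360, -360, -360

-1992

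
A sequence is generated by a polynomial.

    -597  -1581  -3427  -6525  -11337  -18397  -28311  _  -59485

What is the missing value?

Using the first 7 terms:
Δ: -984, -1846, -3098, -4812, -7060, -9914
Δ²: -862, -1252, -1714, -2248, -2854
Δ³: -390, -462, -534, -606
Δ⁴: -72, -72, -72
Constant fourth difference = -72.
Extend forward: -606 − 72 = -678;  -2854 − 678 = -3532;  -9914 − 3532 = -13446;  -28311 − 13446 = -41757

-41757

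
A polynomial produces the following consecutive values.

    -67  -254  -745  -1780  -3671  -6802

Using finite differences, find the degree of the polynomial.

4

D1: -187, -491, -1035, -1891, -3131
D2: -304, -544, -856, -1240
D3: -240, -312, -384
D4: -72, -72
The fourth differences are constant, so the polynomial has degree 4.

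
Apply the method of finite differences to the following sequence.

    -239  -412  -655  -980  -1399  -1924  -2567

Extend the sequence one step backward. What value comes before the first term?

First differences: -173  -243  -325  -419  -525  -643
Second differences: -70  -82  -94  -106  -118
Third differences: -12  -12  -12  -12
The third differences are constant at -12.
Work back: -70 + 12 = -58;  -173 + 58 = -115;  -239 + 115 = -124

-124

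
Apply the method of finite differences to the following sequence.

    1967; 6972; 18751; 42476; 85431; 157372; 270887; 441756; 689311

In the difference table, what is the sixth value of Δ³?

19332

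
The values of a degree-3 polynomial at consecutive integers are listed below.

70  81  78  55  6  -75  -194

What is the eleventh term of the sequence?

11  -3  -23  -49  -81  -119
-14  -20  -26  -32  -38
-6  -6  -6  -6
Third differences constant at -6.
-38 − 6 = -44;  -119 − 44 = -163;  -194 − 163 = -357
-44 − 6 = -50;  -163 − 50 = -213;  -357 − 213 = -570
-50 − 6 = -56;  -213 − 56 = -269;  -570 − 269 = -839
-56 − 6 = -62;  -269 − 62 = -331;  -839 − 331 = -1170

-1170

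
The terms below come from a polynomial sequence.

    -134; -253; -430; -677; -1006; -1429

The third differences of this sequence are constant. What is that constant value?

Δ: -119, -177, -247, -329, -423
Δ²: -58, -70, -82, -94
Δ³: -12, -12, -12

-12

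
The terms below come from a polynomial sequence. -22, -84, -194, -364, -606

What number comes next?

-932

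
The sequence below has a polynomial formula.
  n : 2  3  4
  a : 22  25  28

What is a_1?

First differences: 3, 3
The first differences are constant at 3.
Work back: 22 − 3 = 19

19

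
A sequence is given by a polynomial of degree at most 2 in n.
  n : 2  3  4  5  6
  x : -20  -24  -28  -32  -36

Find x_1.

-16

-4, -4, -4, -4
The first differences are constant at -4.
Work back: -20 + 4 = -16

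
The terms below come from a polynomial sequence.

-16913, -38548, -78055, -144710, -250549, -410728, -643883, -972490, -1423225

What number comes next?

-2027324

First differences: -21635, -39507, -66655, -105839, -160179, -233155, -328607, -450735
Second differences: -17872, -27148, -39184, -54340, -72976, -95452, -122128
Third differences: -9276, -12036, -15156, -18636, -22476, -26676
Fourth differences: -2760, -3120, -3480, -3840, -4200
Fifth differences: -360, -360, -360, -360
The fifth differences are constant (-360).
-4200 − 360 = -4560;  -26676 − 4560 = -31236;  -122128 − 31236 = -153364;  -450735 − 153364 = -604099;  -1423225 − 604099 = -2027324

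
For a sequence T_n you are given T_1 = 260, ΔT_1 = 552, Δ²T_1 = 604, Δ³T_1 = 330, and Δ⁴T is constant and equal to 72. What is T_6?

Build the table forward from the leading diagonal:
Fourth differences: 72, 72, 72, 72, 72, 72
Third differences: 330, 402, 474, 546, 618, 690
Second differences: 604, 934, 1336, 1810, 2356, 2974
First differences: 552, 1156, 2090, 3426, 5236, 7592
T: 260, 812, 1968, 4058, 7484, 12720

12720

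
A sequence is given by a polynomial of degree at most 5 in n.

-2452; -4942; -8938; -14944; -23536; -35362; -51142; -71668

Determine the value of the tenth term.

-130486

Δ: -2490, -3996, -6006, -8592, -11826, -15780, -20526
Δ²: -1506, -2010, -2586, -3234, -3954, -4746
Δ³: -504, -576, -648, -720, -792
Δ⁴: -72, -72, -72, -72
The fourth differences are constant (-72).
-792 − 72 = -864;  -4746 − 864 = -5610;  -20526 − 5610 = -26136;  -71668 − 26136 = -97804
-864 − 72 = -936;  -5610 − 936 = -6546;  -26136 − 6546 = -32682;  -97804 − 32682 = -130486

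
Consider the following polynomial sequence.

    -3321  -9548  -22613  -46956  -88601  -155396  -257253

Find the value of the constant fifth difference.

-240

First differences: -6227, -13065, -24343, -41645, -66795, -101857
Second differences: -6838, -11278, -17302, -25150, -35062
Third differences: -4440, -6024, -7848, -9912
Fourth differences: -1584, -1824, -2064
Fifth differences: -240, -240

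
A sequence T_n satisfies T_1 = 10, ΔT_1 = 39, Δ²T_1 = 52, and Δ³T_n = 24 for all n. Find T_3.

Build the table forward from the leading diagonal:
D3: 24, 24, 24
D2: 52, 76, 100
D1: 39, 91, 167
T: 10, 49, 140

140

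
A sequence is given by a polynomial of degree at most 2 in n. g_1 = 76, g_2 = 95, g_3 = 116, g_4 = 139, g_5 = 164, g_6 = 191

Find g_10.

D1: 19  21  23  25  27
D2: 2  2  2  2
Second differences constant at 2.
27 + 2 = 29;  191 + 29 = 220
29 + 2 = 31;  220 + 31 = 251
31 + 2 = 33;  251 + 33 = 284
33 + 2 = 35;  284 + 35 = 319

319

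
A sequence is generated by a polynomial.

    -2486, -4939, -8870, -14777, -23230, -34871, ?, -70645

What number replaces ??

Using the first 6 terms:
D1: -2453, -3931, -5907, -8453, -11641
D2: -1478, -1976, -2546, -3188
D3: -498, -570, -642
D4: -72, -72
Constant fourth difference = -72.
Extend forward: -642 − 72 = -714;  -3188 − 714 = -3902;  -11641 − 3902 = -15543;  -34871 − 15543 = -50414

-50414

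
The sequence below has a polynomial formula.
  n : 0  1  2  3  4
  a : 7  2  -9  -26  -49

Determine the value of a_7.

-154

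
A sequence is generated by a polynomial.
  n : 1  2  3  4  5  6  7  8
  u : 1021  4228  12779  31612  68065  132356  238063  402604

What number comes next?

First differences: 3207  8551  18833  36453  64291  105707  164541
Second differences: 5344  10282  17620  27838  41416  58834
Third differences: 4938  7338  10218  13578  17418
Fourth differences: 2400  2880  3360  3840
Fifth differences: 480  480  480
Fifth differences constant at 480.
3840 + 480 = 4320;  17418 + 4320 = 21738;  58834 + 21738 = 80572;  164541 + 80572 = 245113;  402604 + 245113 = 647717

647717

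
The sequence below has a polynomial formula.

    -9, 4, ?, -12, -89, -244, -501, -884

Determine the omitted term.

11

Using the last 5 terms:
-77  -155  -257  -383
-78  -102  -126
-24  -24
Constant third difference = -24.
Extend backward: -78 + 24 = -54;  -77 + 54 = -23;  -12 + 23 = 11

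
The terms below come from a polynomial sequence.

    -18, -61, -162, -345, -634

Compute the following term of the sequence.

-43, -101, -183, -289
-58, -82, -106
-24, -24
The third differences are constant (-24).
-106 − 24 = -130;  -289 − 130 = -419;  -634 − 419 = -1053

-1053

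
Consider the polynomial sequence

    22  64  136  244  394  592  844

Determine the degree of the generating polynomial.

3

Δ: 42, 72, 108, 150, 198, 252
Δ²: 30, 36, 42, 48, 54
Δ³: 6, 6, 6, 6
The third differences are constant, so the polynomial has degree 3.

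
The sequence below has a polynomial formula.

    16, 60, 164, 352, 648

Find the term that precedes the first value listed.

First differences: 44  104  188  296
Second differences: 60  84  108
Third differences: 24  24
The third differences are constant at 24.
Work back: 60 − 24 = 36;  44 − 36 = 8;  16 − 8 = 8

8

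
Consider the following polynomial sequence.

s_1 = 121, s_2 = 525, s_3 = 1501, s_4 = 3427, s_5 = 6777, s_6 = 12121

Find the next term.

Δ: 404, 976, 1926, 3350, 5344
Δ²: 572, 950, 1424, 1994
Δ³: 378, 474, 570
Δ⁴: 96, 96
Constant fourth difference = 96, so extend:
570 + 96 = 666;  1994 + 666 = 2660;  5344 + 2660 = 8004;  12121 + 8004 = 20125

20125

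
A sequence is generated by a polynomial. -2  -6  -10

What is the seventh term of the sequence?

First differences: -4 , -4
The first differences are constant (-4).
-10 − 4 = -14
-14 − 4 = -18
-18 − 4 = -22
-22 − 4 = -26

-26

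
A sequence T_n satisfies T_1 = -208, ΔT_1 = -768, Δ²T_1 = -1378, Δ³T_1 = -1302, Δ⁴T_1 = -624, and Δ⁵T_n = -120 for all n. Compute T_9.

Build the table forward from the leading diagonal:
Δ⁵: -120, -120, -120, -120, -120, -120, -120, -120, -120
Δ⁴: -624, -744, -864, -984, -1104, -1224, -1344, -1464, -1584
Δ³: -1302, -1926, -2670, -3534, -4518, -5622, -6846, -8190, -9654
Δ²: -1378, -2680, -4606, -7276, -10810, -15328, -20950, -27796, -35986
Δ: -768, -2146, -4826, -9432, -16708, -27518, -42846, -63796, -91592
T: -208, -976, -3122, -7948, -17380, -34088, -61606, -104452, -168248

-168248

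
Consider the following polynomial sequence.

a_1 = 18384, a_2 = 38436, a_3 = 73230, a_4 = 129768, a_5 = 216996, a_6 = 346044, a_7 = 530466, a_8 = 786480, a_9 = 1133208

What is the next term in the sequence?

1592916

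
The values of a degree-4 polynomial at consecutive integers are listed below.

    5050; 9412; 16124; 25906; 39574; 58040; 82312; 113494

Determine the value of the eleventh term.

First differences: 4362, 6712, 9782, 13668, 18466, 24272, 31182
Second differences: 2350, 3070, 3886, 4798, 5806, 6910
Third differences: 720, 816, 912, 1008, 1104
Fourth differences: 96, 96, 96, 96
The fourth differences are constant (96).
1104 + 96 = 1200;  6910 + 1200 = 8110;  31182 + 8110 = 39292;  113494 + 39292 = 152786
1200 + 96 = 1296;  8110 + 1296 = 9406;  39292 + 9406 = 48698;  152786 + 48698 = 201484
1296 + 96 = 1392;  9406 + 1392 = 10798;  48698 + 10798 = 59496;  201484 + 59496 = 260980

260980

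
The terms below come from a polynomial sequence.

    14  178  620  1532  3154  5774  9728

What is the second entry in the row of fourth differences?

48

Δ: 164, 442, 912, 1622, 2620, 3954
Δ²: 278, 470, 710, 998, 1334
Δ³: 192, 240, 288, 336
Δ⁴: 48, 48, 48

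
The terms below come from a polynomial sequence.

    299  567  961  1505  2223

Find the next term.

3139

268, 394, 544, 718
126, 150, 174
24, 24
Third differences constant at 24.
174 + 24 = 198;  718 + 198 = 916;  2223 + 916 = 3139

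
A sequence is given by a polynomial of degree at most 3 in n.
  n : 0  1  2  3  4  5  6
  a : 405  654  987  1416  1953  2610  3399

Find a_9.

6678

First differences: 249, 333, 429, 537, 657, 789
Second differences: 84, 96, 108, 120, 132
Third differences: 12, 12, 12, 12
Constant third difference = 12, so extend:
132 + 12 = 144;  789 + 144 = 933;  3399 + 933 = 4332
144 + 12 = 156;  933 + 156 = 1089;  4332 + 1089 = 5421
156 + 12 = 168;  1089 + 168 = 1257;  5421 + 1257 = 6678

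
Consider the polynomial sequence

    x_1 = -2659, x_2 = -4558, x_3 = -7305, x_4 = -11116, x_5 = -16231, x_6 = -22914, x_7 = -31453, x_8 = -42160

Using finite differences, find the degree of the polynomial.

-1899, -2747, -3811, -5115, -6683, -8539, -10707
-848, -1064, -1304, -1568, -1856, -2168
-216, -240, -264, -288, -312
-24, -24, -24, -24
The fourth differences are constant, so the polynomial has degree 4.

4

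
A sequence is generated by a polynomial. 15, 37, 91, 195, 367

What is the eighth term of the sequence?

1471

D1: 22 , 54 , 104 , 172
D2: 32 , 50 , 68
D3: 18 , 18
Third differences constant at 18.
68 + 18 = 86;  172 + 86 = 258;  367 + 258 = 625
86 + 18 = 104;  258 + 104 = 362;  625 + 362 = 987
104 + 18 = 122;  362 + 122 = 484;  987 + 484 = 1471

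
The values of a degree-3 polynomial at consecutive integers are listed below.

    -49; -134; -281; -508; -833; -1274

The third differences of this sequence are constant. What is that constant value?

First differences: -85, -147, -227, -325, -441
Second differences: -62, -80, -98, -116
Third differences: -18, -18, -18

-18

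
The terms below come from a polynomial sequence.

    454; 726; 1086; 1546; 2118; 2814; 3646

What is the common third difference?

12

D1: 272, 360, 460, 572, 696, 832
D2: 88, 100, 112, 124, 136
D3: 12, 12, 12, 12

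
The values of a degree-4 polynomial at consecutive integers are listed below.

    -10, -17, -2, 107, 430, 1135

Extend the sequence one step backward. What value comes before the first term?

-7, 15, 109, 323, 705
22, 94, 214, 382
72, 120, 168
48, 48
The fourth differences are constant at 48.
Work back: 72 − 48 = 24;  22 − 24 = -2;  -7 + 2 = -5;  -10 + 5 = -5

-5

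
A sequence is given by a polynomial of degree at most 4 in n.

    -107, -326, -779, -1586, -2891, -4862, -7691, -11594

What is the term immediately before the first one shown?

D1: -219  -453  -807  -1305  -1971  -2829  -3903
D2: -234  -354  -498  -666  -858  -1074
D3: -120  -144  -168  -192  -216
D4: -24  -24  -24  -24
The fourth differences are constant at -24.
Work back: -120 + 24 = -96;  -234 + 96 = -138;  -219 + 138 = -81;  -107 + 81 = -26

-26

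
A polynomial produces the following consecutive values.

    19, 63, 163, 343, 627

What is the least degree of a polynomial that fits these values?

3

First differences: 44, 100, 180, 284
Second differences: 56, 80, 104
Third differences: 24, 24
The third differences are constant, so the polynomial has degree 3.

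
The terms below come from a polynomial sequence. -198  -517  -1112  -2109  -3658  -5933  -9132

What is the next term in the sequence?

-13477

D1: -319, -595, -997, -1549, -2275, -3199
D2: -276, -402, -552, -726, -924
D3: -126, -150, -174, -198
D4: -24, -24, -24
Fourth differences constant at -24.
-198 − 24 = -222;  -924 − 222 = -1146;  -3199 − 1146 = -4345;  -9132 − 4345 = -13477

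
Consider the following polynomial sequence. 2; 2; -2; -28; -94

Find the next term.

First differences: 0, -4, -26, -66
Second differences: -4, -22, -40
Third differences: -18, -18
The third differences are constant (-18).
-40 − 18 = -58;  -66 − 58 = -124;  -94 − 124 = -218

-218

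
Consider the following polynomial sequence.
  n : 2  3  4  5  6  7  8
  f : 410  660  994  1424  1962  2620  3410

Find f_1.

232

D1: 250, 334, 430, 538, 658, 790
D2: 84, 96, 108, 120, 132
D3: 12, 12, 12, 12
The third differences are constant at 12.
Work back: 84 − 12 = 72;  250 − 72 = 178;  410 − 178 = 232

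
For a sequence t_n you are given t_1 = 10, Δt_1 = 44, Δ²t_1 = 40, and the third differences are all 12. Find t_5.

474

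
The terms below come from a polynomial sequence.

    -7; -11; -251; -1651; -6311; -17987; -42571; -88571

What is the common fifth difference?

Δ: -4, -240, -1400, -4660, -11676, -24584, -46000
Δ²: -236, -1160, -3260, -7016, -12908, -21416
Δ³: -924, -2100, -3756, -5892, -8508
Δ⁴: -1176, -1656, -2136, -2616
Δ⁵: -480, -480, -480

-480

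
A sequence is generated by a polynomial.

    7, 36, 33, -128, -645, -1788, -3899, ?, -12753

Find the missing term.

Using the first 7 terms:
First differences: 29  -3  -161  -517  -1143  -2111
Second differences: -32  -158  -356  -626  -968
Third differences: -126  -198  -270  -342
Fourth differences: -72  -72  -72
Constant fourth difference = -72.
Extend forward: -342 − 72 = -414;  -968 − 414 = -1382;  -2111 − 1382 = -3493;  -3899 − 3493 = -7392

-7392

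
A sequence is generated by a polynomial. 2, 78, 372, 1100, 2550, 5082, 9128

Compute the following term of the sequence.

15192

D1: 76, 294, 728, 1450, 2532, 4046
D2: 218, 434, 722, 1082, 1514
D3: 216, 288, 360, 432
D4: 72, 72, 72
The fourth differences are constant (72).
432 + 72 = 504;  1514 + 504 = 2018;  4046 + 2018 = 6064;  9128 + 6064 = 15192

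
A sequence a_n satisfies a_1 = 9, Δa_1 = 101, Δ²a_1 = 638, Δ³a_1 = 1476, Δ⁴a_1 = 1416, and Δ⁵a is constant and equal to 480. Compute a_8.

Build the table forward from the leading diagonal:
Fifth differences: 480, 480, 480, 480, 480, 480, 480, 480
Fourth differences: 1416, 1896, 2376, 2856, 3336, 3816, 4296, 4776
Third differences: 1476, 2892, 4788, 7164, 10020, 13356, 17172, 21468
Second differences: 638, 2114, 5006, 9794, 16958, 26978, 40334, 57506
First differences: 101, 739, 2853, 7859, 17653, 34611, 61589, 101923
a: 9, 110, 849, 3702, 11561, 29214, 63825, 125414

125414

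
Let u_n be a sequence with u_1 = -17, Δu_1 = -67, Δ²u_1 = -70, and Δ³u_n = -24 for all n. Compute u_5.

-801

Build the table forward from the leading diagonal:
Third differences: -24, -24, -24, -24, -24
Second differences: -70, -94, -118, -142, -166
First differences: -67, -137, -231, -349, -491
u: -17, -84, -221, -452, -801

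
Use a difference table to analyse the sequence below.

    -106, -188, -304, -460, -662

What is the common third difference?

-6

First differences: -82, -116, -156, -202
Second differences: -34, -40, -46
Third differences: -6, -6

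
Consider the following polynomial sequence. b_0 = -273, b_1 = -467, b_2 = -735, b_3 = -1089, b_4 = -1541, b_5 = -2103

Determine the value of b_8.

-4569

Δ: -194 , -268 , -354 , -452 , -562
Δ²: -74 , -86 , -98 , -110
Δ³: -12 , -12 , -12
The third differences are constant (-12).
-110 − 12 = -122;  -562 − 122 = -684;  -2103 − 684 = -2787
-122 − 12 = -134;  -684 − 134 = -818;  -2787 − 818 = -3605
-134 − 12 = -146;  -818 − 146 = -964;  -3605 − 964 = -4569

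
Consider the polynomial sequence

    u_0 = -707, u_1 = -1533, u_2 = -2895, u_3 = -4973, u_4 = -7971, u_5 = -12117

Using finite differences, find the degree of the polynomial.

Δ: -826, -1362, -2078, -2998, -4146
Δ²: -536, -716, -920, -1148
Δ³: -180, -204, -228
Δ⁴: -24, -24
The fourth differences are constant, so the polynomial has degree 4.

4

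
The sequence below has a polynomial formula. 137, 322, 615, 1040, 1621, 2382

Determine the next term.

3347

185 , 293 , 425 , 581 , 761
108 , 132 , 156 , 180
24 , 24 , 24
Third differences constant at 24.
180 + 24 = 204;  761 + 204 = 965;  2382 + 965 = 3347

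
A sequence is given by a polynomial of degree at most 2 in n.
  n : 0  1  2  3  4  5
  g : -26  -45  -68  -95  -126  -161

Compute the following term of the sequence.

Δ: -19 , -23 , -27 , -31 , -35
Δ²: -4 , -4 , -4 , -4
The second differences are constant (-4).
-35 − 4 = -39;  -161 − 39 = -200

-200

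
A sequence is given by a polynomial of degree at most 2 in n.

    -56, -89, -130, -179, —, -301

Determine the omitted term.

-236

Using the first 4 terms:
Δ: -33, -41, -49
Δ²: -8, -8
Constant second difference = -8.
Extend forward: -49 − 8 = -57;  -179 − 57 = -236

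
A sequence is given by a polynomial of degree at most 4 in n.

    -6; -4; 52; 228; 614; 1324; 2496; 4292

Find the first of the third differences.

D1: 2, 56, 176, 386, 710, 1172, 1796
D2: 54, 120, 210, 324, 462, 624
D3: 66, 90, 114, 138, 162
D4: 24, 24, 24, 24

66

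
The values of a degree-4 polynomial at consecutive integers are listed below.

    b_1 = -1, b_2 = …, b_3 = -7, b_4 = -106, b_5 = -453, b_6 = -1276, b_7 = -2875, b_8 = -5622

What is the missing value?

Using the last 6 terms:
Δ: -99  -347  -823  -1599  -2747
Δ²: -248  -476  -776  -1148
Δ³: -228  -300  -372
Δ⁴: -72  -72
Constant fourth difference = -72.
Extend backward: -228 + 72 = -156;  -248 + 156 = -92;  -99 + 92 = -7;  -7 + 7 = 0

0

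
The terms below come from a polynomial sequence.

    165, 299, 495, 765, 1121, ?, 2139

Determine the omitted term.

1575

Using the first 5 terms:
First differences: 134  196  270  356
Second differences: 62  74  86
Third differences: 12  12
Constant third difference = 12.
Extend forward: 86 + 12 = 98;  356 + 98 = 454;  1121 + 454 = 1575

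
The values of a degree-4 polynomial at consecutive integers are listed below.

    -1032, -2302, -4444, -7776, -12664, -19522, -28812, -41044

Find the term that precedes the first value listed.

Δ: -1270, -2142, -3332, -4888, -6858, -9290, -12232
Δ²: -872, -1190, -1556, -1970, -2432, -2942
Δ³: -318, -366, -414, -462, -510
Δ⁴: -48, -48, -48, -48
The fourth differences are constant at -48.
Work back: -318 + 48 = -270;  -872 + 270 = -602;  -1270 + 602 = -668;  -1032 + 668 = -364

-364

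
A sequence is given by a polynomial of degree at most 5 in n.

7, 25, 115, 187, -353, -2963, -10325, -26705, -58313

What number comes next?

-113663

Δ: 18, 90, 72, -540, -2610, -7362, -16380, -31608
Δ²: 72, -18, -612, -2070, -4752, -9018, -15228
Δ³: -90, -594, -1458, -2682, -4266, -6210
Δ⁴: -504, -864, -1224, -1584, -1944
Δ⁵: -360, -360, -360, -360
Fifth differences constant at -360.
-1944 − 360 = -2304;  -6210 − 2304 = -8514;  -15228 − 8514 = -23742;  -31608 − 23742 = -55350;  -58313 − 55350 = -113663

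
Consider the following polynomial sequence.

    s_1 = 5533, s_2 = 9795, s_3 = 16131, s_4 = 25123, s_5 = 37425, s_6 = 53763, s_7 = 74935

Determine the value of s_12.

286275

4262, 6336, 8992, 12302, 16338, 21172
2074, 2656, 3310, 4036, 4834
582, 654, 726, 798
72, 72, 72
Fourth differences constant at 72.
798 + 72 = 870;  4834 + 870 = 5704;  21172 + 5704 = 26876;  74935 + 26876 = 101811
870 + 72 = 942;  5704 + 942 = 6646;  26876 + 6646 = 33522;  101811 + 33522 = 135333
942 + 72 = 1014;  6646 + 1014 = 7660;  33522 + 7660 = 41182;  135333 + 41182 = 176515
1014 + 72 = 1086;  7660 + 1086 = 8746;  41182 + 8746 = 49928;  176515 + 49928 = 226443
1086 + 72 = 1158;  8746 + 1158 = 9904;  49928 + 9904 = 59832;  226443 + 59832 = 286275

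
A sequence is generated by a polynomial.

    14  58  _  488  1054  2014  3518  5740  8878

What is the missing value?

Using the last 6 terms:
D1: 566  960  1504  2222  3138
D2: 394  544  718  916
D3: 150  174  198
D4: 24  24
Constant fourth difference = 24.
Extend backward: 150 − 24 = 126;  394 − 126 = 268;  566 − 268 = 298;  488 − 298 = 190

190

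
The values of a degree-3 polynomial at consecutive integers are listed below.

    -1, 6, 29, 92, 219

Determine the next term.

434

7, 23, 63, 127
16, 40, 64
24, 24
Third differences constant at 24.
64 + 24 = 88;  127 + 88 = 215;  219 + 215 = 434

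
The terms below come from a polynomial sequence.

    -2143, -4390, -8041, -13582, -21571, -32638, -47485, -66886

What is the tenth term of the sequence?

Δ: -2247, -3651, -5541, -7989, -11067, -14847, -19401
Δ²: -1404, -1890, -2448, -3078, -3780, -4554
Δ³: -486, -558, -630, -702, -774
Δ⁴: -72, -72, -72, -72
Fourth differences constant at -72.
-774 − 72 = -846;  -4554 − 846 = -5400;  -19401 − 5400 = -24801;  -66886 − 24801 = -91687
-846 − 72 = -918;  -5400 − 918 = -6318;  -24801 − 6318 = -31119;  -91687 − 31119 = -122806

-122806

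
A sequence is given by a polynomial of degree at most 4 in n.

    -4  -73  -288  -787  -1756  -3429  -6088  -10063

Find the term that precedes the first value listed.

9

-69, -215, -499, -969, -1673, -2659, -3975
-146, -284, -470, -704, -986, -1316
-138, -186, -234, -282, -330
-48, -48, -48, -48
The fourth differences are constant at -48.
Work back: -138 + 48 = -90;  -146 + 90 = -56;  -69 + 56 = -13;  -4 + 13 = 9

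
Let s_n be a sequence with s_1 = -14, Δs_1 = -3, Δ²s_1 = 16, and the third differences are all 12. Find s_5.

118

Build the table forward from the leading diagonal:
Third differences: 12  12  12  12  12
Second differences: 16  28  40  52  64
First differences: -3  13  41  81  133
s: -14  -17  -4  37  118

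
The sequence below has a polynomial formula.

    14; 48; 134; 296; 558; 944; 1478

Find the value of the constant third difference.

24

Δ: 34, 86, 162, 262, 386, 534
Δ²: 52, 76, 100, 124, 148
Δ³: 24, 24, 24, 24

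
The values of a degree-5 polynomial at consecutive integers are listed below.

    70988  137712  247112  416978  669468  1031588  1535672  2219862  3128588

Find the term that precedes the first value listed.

33038

66724, 109400, 169866, 252490, 362120, 504084, 684190, 908726
42676, 60466, 82624, 109630, 141964, 180106, 224536
17790, 22158, 27006, 32334, 38142, 44430
4368, 4848, 5328, 5808, 6288
480, 480, 480, 480
The fifth differences are constant at 480.
Work back: 4368 − 480 = 3888;  17790 − 3888 = 13902;  42676 − 13902 = 28774;  66724 − 28774 = 37950;  70988 − 37950 = 33038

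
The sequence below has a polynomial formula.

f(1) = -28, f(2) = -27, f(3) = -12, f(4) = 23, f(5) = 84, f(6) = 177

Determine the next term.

Δ: 1 , 15 , 35 , 61 , 93
Δ²: 14 , 20 , 26 , 32
Δ³: 6 , 6 , 6
Third differences constant at 6.
32 + 6 = 38;  93 + 38 = 131;  177 + 131 = 308

308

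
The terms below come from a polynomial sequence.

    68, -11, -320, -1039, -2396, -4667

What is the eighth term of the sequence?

Δ: -79, -309, -719, -1357, -2271
Δ²: -230, -410, -638, -914
Δ³: -180, -228, -276
Δ⁴: -48, -48
Fourth differences constant at -48.
-276 − 48 = -324;  -914 − 324 = -1238;  -2271 − 1238 = -3509;  -4667 − 3509 = -8176
-324 − 48 = -372;  -1238 − 372 = -1610;  -3509 − 1610 = -5119;  -8176 − 5119 = -13295

-13295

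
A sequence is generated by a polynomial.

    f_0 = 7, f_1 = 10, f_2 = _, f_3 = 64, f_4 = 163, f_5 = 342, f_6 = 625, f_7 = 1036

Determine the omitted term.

Using the last 5 terms:
99, 179, 283, 411
80, 104, 128
24, 24
Constant third difference = 24.
Extend backward: 80 − 24 = 56;  99 − 56 = 43;  64 − 43 = 21

21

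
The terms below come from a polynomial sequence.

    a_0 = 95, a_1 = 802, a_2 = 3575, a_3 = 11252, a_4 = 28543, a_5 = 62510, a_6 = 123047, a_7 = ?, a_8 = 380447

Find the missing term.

223360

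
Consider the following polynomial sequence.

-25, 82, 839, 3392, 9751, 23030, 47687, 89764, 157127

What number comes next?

D1: 107  757  2553  6359  13279  24657  42077  67363
D2: 650  1796  3806  6920  11378  17420  25286
D3: 1146  2010  3114  4458  6042  7866
D4: 864  1104  1344  1584  1824
D5: 240  240  240  240
Constant fifth difference = 240, so extend:
1824 + 240 = 2064;  7866 + 2064 = 9930;  25286 + 9930 = 35216;  67363 + 35216 = 102579;  157127 + 102579 = 259706

259706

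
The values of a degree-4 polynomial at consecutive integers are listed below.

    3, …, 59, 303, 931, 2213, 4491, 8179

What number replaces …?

1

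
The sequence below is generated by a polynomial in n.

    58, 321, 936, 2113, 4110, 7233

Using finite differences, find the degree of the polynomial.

4

D1: 263, 615, 1177, 1997, 3123
D2: 352, 562, 820, 1126
D3: 210, 258, 306
D4: 48, 48
The fourth differences are constant, so the polynomial has degree 4.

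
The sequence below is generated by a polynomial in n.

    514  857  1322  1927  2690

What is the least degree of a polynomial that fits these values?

D1: 343, 465, 605, 763
D2: 122, 140, 158
D3: 18, 18
The third differences are constant, so the polynomial has degree 3.

3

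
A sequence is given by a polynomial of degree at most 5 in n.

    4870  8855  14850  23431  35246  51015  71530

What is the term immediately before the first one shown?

3985, 5995, 8581, 11815, 15769, 20515
2010, 2586, 3234, 3954, 4746
576, 648, 720, 792
72, 72, 72
The fourth differences are constant at 72.
Work back: 576 − 72 = 504;  2010 − 504 = 1506;  3985 − 1506 = 2479;  4870 − 2479 = 2391

2391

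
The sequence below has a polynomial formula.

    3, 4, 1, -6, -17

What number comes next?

-32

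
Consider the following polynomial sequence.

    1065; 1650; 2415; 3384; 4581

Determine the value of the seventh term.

Δ: 585, 765, 969, 1197
Δ²: 180, 204, 228
Δ³: 24, 24
Constant third difference = 24, so extend:
228 + 24 = 252;  1197 + 252 = 1449;  4581 + 1449 = 6030
252 + 24 = 276;  1449 + 276 = 1725;  6030 + 1725 = 7755

7755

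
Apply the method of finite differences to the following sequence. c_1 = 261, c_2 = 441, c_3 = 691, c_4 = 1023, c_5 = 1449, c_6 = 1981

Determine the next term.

2631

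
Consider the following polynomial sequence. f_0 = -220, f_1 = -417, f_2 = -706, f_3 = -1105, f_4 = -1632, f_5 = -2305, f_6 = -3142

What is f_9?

-6817

First differences: -197, -289, -399, -527, -673, -837
Second differences: -92, -110, -128, -146, -164
Third differences: -18, -18, -18, -18
Constant third difference = -18, so extend:
-164 − 18 = -182;  -837 − 182 = -1019;  -3142 − 1019 = -4161
-182 − 18 = -200;  -1019 − 200 = -1219;  -4161 − 1219 = -5380
-200 − 18 = -218;  -1219 − 218 = -1437;  -5380 − 1437 = -6817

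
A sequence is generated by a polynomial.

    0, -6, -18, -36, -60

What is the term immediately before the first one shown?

-6  -12  -18  -24
-6  -6  -6
The second differences are constant at -6.
Work back: -6 + 6 = 0;  0 + 0 = 0

0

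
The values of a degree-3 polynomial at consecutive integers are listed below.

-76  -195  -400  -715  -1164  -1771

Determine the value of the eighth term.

-3555

First differences: -119  -205  -315  -449  -607
Second differences: -86  -110  -134  -158
Third differences: -24  -24  -24
The third differences are constant (-24).
-158 − 24 = -182;  -607 − 182 = -789;  -1771 − 789 = -2560
-182 − 24 = -206;  -789 − 206 = -995;  -2560 − 995 = -3555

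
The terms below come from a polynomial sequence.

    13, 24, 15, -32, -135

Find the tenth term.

-2120

D1: 11, -9, -47, -103
D2: -20, -38, -56
D3: -18, -18
Constant third difference = -18, so extend:
-56 − 18 = -74;  -103 − 74 = -177;  -135 − 177 = -312
-74 − 18 = -92;  -177 − 92 = -269;  -312 − 269 = -581
-92 − 18 = -110;  -269 − 110 = -379;  -581 − 379 = -960
-110 − 18 = -128;  -379 − 128 = -507;  -960 − 507 = -1467
-128 − 18 = -146;  -507 − 146 = -653;  -1467 − 653 = -2120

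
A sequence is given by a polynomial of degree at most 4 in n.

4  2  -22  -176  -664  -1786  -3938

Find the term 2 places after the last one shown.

D1: -2, -24, -154, -488, -1122, -2152
D2: -22, -130, -334, -634, -1030
D3: -108, -204, -300, -396
D4: -96, -96, -96
Constant fourth difference = -96, so extend:
-396 − 96 = -492;  -1030 − 492 = -1522;  -2152 − 1522 = -3674;  -3938 − 3674 = -7612
-492 − 96 = -588;  -1522 − 588 = -2110;  -3674 − 2110 = -5784;  -7612 − 5784 = -13396

-13396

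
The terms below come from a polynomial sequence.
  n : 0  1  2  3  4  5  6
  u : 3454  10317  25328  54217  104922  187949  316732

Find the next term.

507993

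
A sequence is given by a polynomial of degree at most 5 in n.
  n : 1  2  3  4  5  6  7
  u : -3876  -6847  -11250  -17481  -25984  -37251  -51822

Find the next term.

-2971 , -4403 , -6231 , -8503 , -11267 , -14571
-1432 , -1828 , -2272 , -2764 , -3304
-396 , -444 , -492 , -540
-48 , -48 , -48
The fourth differences are constant (-48).
-540 − 48 = -588;  -3304 − 588 = -3892;  -14571 − 3892 = -18463;  -51822 − 18463 = -70285

-70285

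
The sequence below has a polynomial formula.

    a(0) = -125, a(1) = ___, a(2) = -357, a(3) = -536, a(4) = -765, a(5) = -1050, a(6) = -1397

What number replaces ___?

-222

Using the last 5 terms:
Δ: -179, -229, -285, -347
Δ²: -50, -56, -62
Δ³: -6, -6
Constant third difference = -6.
Extend backward: -50 + 6 = -44;  -179 + 44 = -135;  -357 + 135 = -222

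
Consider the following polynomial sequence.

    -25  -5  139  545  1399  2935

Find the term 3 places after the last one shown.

14695

First differences: 20, 144, 406, 854, 1536
Second differences: 124, 262, 448, 682
Third differences: 138, 186, 234
Fourth differences: 48, 48
Constant fourth difference = 48, so extend:
234 + 48 = 282;  682 + 282 = 964;  1536 + 964 = 2500;  2935 + 2500 = 5435
282 + 48 = 330;  964 + 330 = 1294;  2500 + 1294 = 3794;  5435 + 3794 = 9229
330 + 48 = 378;  1294 + 378 = 1672;  3794 + 1672 = 5466;  9229 + 5466 = 14695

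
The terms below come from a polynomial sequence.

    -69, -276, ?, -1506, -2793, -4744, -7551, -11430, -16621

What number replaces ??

-715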